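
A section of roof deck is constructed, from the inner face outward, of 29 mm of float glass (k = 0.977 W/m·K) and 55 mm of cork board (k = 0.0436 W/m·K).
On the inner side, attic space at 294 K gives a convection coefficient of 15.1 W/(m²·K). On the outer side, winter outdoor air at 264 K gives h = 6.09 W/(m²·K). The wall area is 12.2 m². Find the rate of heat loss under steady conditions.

Thermal resistances in series:
R_inner film = 1/(h_i·A) = 1/(15.1×12.2) = 0.005428 K/W
R_float glass = L/(kA) = 0.029/(0.977×12.2) = 0.002433 K/W
R_cork board = L/(kA) = 0.055/(0.0436×12.2) = 0.1034 K/W
R_outer film = 1/(h_o·A) = 1/(6.09×12.2) = 0.01346 K/W
R_total = 0.1247 K/W
Q = ΔT / R_total = 30 / 0.1247

Q ≈ 241 W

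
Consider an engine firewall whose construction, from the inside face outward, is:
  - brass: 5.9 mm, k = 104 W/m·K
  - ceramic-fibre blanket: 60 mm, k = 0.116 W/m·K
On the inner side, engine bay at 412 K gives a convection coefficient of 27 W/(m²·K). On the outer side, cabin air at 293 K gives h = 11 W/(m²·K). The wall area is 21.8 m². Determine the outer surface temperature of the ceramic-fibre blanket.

Using the resistance-network approach (series):
R_inner film = 1/(h_i·A) = 1/(27×21.8) = 0.001699 K/W
R_brass = L/(kA) = 0.0059/(104×21.8) = 2.602×10^-6 K/W
R_ceramic-fibre blanket = L/(kA) = 0.06/(0.116×21.8) = 0.02373 K/W
R_outer film = 1/(h_o·A) = 1/(11×21.8) = 0.00417 K/W
R_total = 0.0296 K/W;  Q = ΔT/R_total = 119/0.0296 = 4020 W
T_interface = T_inner − Q·ΣR(inner→interface) = 412 − 4020×0.02543

T ≈ 310 K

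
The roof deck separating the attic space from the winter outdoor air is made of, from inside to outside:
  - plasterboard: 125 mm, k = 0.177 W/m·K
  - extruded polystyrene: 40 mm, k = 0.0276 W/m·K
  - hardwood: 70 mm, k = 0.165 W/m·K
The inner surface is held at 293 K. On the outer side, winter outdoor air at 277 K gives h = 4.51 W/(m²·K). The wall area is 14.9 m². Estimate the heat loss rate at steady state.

Treating each layer as a thermal resistance in series:
R_plasterboard = L/(kA) = 0.125/(0.177×14.9) = 0.0474 K/W
R_extruded polystyrene = L/(kA) = 0.04/(0.0276×14.9) = 0.09727 K/W
R_hardwood = L/(kA) = 0.07/(0.165×14.9) = 0.02847 K/W
R_outer film = 1/(h_o·A) = 1/(4.51×14.9) = 0.01488 K/W
R_total = 0.188 K/W
Q = ΔT / R_total = 16 / 0.188

Q ≈ 85.1 W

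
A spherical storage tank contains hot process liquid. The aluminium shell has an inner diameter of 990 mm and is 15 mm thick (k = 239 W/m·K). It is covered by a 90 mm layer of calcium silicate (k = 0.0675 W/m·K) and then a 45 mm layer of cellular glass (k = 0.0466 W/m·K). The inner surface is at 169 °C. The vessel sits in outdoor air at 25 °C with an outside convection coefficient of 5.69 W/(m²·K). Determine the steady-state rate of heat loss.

Q ≈ 249 W

Spherical conduction: R = (1/r_in − 1/r_out)/(4πk) per layer; series-sum.
R_aluminium shell = (1/0.495 − 1/0.51)/(4π×239) = 1.978×10^-5 K/W
R_calcium silicate = (1/0.51 − 1/0.6)/(4π×0.0675) = 0.3467 K/W
R_cellular glass = (1/0.6 − 1/0.645)/(4π×0.0466) = 0.1986 K/W
R_outer film = 1/(h·4πr_o²) = 1/(5.69×4π×0.645²) = 0.03362 K/W
R_total = 0.5789 K/W
Q = ΔT/R_total = 144/0.5789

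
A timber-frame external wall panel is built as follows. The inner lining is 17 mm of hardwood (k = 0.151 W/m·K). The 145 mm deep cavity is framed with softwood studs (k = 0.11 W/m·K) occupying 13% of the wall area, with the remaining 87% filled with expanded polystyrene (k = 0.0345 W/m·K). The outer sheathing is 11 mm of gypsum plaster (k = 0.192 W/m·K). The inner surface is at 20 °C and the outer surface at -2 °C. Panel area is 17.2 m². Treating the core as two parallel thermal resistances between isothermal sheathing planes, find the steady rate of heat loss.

Sheathing layers in series; stud and cavity paths in parallel between them.
R_inner = 0.017/(0.151×17.2) = 0.006546 K/W
R_stud  = 0.145/(0.11×0.13×17.2) = 0.5895 K/W
R_cav   = 0.145/(0.0345×0.87×17.2) = 0.2809 K/W
1/R_core = 1/R_stud + 1/R_cav → R_core = 0.1902 K/W
R_outer = 0.011/(0.192×17.2) = 0.003331 K/W
R_total = 0.2001 K/W
Q = ΔT/R_total = 22/0.2001

Q ≈ 110 W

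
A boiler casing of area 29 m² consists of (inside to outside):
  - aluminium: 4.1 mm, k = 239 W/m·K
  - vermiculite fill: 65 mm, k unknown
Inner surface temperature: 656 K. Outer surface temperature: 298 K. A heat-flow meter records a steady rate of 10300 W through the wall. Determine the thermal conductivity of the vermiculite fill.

Model the wall as resistances in series:
R_aluminium = L/(kA) = 0.0041/(239×29) = 5.915×10^-7 K/W
Sum of known resistances R_other = 5.915×10^-7 K/W
Total R = ΔT/Q = 358/10300 = 0.03476 K/W
R_vermiculite fill = R_total − R_other = 0.03476 K/W
k = L/(R·A) = 0.065/(0.03476×29)

k ≈ 0.0645 W/(m·K)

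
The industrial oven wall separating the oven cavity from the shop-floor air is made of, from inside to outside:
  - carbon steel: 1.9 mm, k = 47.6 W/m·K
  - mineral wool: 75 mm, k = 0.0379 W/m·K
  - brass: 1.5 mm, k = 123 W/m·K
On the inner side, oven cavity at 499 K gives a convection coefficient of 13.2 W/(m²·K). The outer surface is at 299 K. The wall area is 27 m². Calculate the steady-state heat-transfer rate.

Q ≈ 2630 W

Series thermal resistances:
R_inner film = 1/(h_i·A) = 1/(13.2×27) = 0.002806 K/W
R_carbon steel = L/(kA) = 0.0019/(47.6×27) = 1.478×10^-6 K/W
R_mineral wool = L/(kA) = 0.075/(0.0379×27) = 0.07329 K/W
R_brass = L/(kA) = 0.0015/(123×27) = 4.517×10^-7 K/W
R_total = 0.0761 K/W
Q = ΔT / R_total = 200 / 0.0761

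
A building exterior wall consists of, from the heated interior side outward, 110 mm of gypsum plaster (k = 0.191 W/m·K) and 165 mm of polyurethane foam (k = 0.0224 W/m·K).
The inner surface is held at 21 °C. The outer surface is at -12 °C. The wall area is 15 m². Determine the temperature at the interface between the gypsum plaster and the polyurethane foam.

Treating each layer as a thermal resistance in series:
R_gypsum plaster = L/(kA) = 0.11/(0.191×15) = 0.03839 K/W
R_polyurethane foam = L/(kA) = 0.165/(0.0224×15) = 0.4911 K/W
R_total = 0.5295 K/W;  Q = ΔT/R_total = 33/0.5295 = 62.33 W
T_interface = T_inner − Q·ΣR(inner→interface) = 21 − 62.3×0.03839

T ≈ 18.6 °C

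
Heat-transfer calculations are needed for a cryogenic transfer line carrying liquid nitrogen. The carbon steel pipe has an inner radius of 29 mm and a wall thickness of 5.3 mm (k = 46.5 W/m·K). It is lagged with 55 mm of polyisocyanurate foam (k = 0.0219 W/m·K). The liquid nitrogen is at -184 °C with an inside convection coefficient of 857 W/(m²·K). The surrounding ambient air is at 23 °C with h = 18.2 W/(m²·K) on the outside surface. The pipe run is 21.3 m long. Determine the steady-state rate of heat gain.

Per-layer cylindrical resistances, series-summed:
R_inner film = 1/(h_i·2πr₁L) = 1/(857×2π×0.029×21.3) = 3.007×10^-4 K/W
R_carbon steel pipe wall = ln(34.3/29)/(2π×46.5×21.3) = 2.697×10^-5 K/W
R_polyisocyanurate foam = ln(89.3/34.3)/(2π×0.0219×21.3) = 0.3265 K/W
R_outer film = 1/(h_o·2πr_oL) = 1/(18.2×2π×0.0893×21.3) = 0.004597 K/W
R_total = 0.3314 K/W
Q = ΔT/R_total = 207/0.3314

Q ≈ 625 W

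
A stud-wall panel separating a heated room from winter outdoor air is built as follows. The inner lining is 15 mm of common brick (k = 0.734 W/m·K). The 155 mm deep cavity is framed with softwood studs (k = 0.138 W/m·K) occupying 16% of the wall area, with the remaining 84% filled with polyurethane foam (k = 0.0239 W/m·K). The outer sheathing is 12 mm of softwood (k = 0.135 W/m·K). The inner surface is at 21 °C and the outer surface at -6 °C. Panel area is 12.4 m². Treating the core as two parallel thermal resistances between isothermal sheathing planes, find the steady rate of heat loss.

Q ≈ 88.4 W

Sheathing layers in series; stud and cavity paths in parallel between them.
R_inner = 0.015/(0.734×12.4) = 0.001648 K/W
R_stud  = 0.155/(0.138×0.16×12.4) = 0.5661 K/W
R_cav   = 0.155/(0.0239×0.84×12.4) = 0.6226 K/W
1/R_core = 1/R_stud + 1/R_cav → R_core = 0.2965 K/W
R_outer = 0.012/(0.135×12.4) = 0.007168 K/W
R_total = 0.3053 K/W
Q = ΔT/R_total = 27/0.3053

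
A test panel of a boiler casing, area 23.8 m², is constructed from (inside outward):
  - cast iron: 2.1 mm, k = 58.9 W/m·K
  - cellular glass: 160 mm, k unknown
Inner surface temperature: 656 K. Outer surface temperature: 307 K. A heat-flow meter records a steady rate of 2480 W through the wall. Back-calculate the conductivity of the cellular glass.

k ≈ 0.0478 W/(m·K)

Treating each layer as a thermal resistance in series:
R_cast iron = L/(kA) = 0.0021/(58.9×23.8) = 1.498×10^-6 K/W
Sum of known resistances R_other = 1.498×10^-6 K/W
Total R = ΔT/Q = 349/2480 = 0.1407 K/W
R_cellular glass = R_total − R_other = 0.1407 K/W
k = L/(R·A) = 0.16/(0.1407×23.8)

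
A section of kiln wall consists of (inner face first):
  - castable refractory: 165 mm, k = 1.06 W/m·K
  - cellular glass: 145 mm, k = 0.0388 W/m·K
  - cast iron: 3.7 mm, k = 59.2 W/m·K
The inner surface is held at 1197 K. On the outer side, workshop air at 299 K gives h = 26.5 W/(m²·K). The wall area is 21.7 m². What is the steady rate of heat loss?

Q ≈ 4960 W

Treating each layer as a thermal resistance in series:
R_castable refractory = L/(kA) = 0.165/(1.06×21.7) = 0.007173 K/W
R_cellular glass = L/(kA) = 0.145/(0.0388×21.7) = 0.1722 K/W
R_cast iron = L/(kA) = 0.0037/(59.2×21.7) = 2.88×10^-6 K/W
R_outer film = 1/(h_o·A) = 1/(26.5×21.7) = 0.001739 K/W
R_total = 0.1811 K/W
Q = ΔT / R_total = 898 / 0.1811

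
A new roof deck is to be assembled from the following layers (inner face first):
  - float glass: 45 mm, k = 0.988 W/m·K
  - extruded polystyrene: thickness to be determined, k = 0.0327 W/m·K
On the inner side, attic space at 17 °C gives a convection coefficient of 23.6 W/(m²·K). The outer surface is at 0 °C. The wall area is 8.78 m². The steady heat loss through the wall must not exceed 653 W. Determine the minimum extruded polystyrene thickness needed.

L ≈ 4.6 mm

Series thermal resistances:
R_inner film = 1/(h_i·A) = 1/(23.6×8.78) = 0.004826 K/W
R_float glass = L/(kA) = 0.045/(0.988×8.78) = 0.005188 K/W
Sum of the known resistances R_other = 0.01001 K/W
Required total resistance R_tot = ΔT/Q_allow = 17/653 = 0.02603 K/W
R_extruded polystyrene = R_tot − R_other = 0.01602 K/W
L = R·k·A = 0.01602×0.0327×8.78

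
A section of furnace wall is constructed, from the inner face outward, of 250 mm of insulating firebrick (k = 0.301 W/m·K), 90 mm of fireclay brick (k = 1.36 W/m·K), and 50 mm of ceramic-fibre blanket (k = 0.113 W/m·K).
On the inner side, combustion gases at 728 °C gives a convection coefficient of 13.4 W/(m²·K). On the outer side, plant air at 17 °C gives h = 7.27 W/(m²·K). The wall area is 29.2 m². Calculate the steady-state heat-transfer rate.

Q ≈ 13400 W

Treating each layer as a thermal resistance in series:
R_inner film = 1/(h_i·A) = 1/(13.4×29.2) = 0.002556 K/W
R_insulating firebrick = L/(kA) = 0.25/(0.301×29.2) = 0.02844 K/W
R_fireclay brick = L/(kA) = 0.09/(1.36×29.2) = 0.002266 K/W
R_ceramic-fibre blanket = L/(kA) = 0.05/(0.113×29.2) = 0.01515 K/W
R_outer film = 1/(h_o·A) = 1/(7.27×29.2) = 0.004711 K/W
R_total = 0.05313 K/W
Q = ΔT / R_total = 711 / 0.05313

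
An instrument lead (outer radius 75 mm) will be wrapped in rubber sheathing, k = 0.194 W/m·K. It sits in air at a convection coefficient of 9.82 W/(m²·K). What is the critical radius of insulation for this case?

For a cylinder r_cr = k/h = 0.194/9.82
r_cr = 19.8 mm; since the bare radius (75 mm) is above r_cr, any added insulation will reduce heat loss.

r_cr ≈ 19.8 mm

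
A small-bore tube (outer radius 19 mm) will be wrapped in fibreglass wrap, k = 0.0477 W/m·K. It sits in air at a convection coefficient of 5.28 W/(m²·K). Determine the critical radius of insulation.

For a cylinder r_cr = k/h = 0.0477/5.28
r_cr = 9.03 mm; since the bare radius (19 mm) is above r_cr, any added insulation will reduce heat loss.

r_cr ≈ 9.03 mm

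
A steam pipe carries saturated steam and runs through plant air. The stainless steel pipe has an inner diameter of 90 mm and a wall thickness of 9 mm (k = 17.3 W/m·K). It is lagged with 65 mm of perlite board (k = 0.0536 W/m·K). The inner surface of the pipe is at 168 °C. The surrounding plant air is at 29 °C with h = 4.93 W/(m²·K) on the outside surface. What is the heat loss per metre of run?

Treating each annulus and film as a series resistance:
R_stainless steel pipe wall = ln(54/45)/(2π×17.3×1) = 0.001677 K/W
R_perlite board = ln(119/54)/(2π×0.0536×1) = 2.346 K/W
R_outer film = 1/(h_o·2πr_oL) = 1/(4.93×2π×0.119×1) = 0.2713 K/W
R_total = 2.619 K/W
Q = ΔT/R_total = 139/2.619

q′ ≈ 53.1 W/m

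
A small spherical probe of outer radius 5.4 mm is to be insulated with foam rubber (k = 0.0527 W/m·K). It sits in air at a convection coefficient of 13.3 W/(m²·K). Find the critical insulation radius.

r_cr ≈ 7.92 mm

For a sphere r_cr = 2k/h = 2×0.0527/13.3
r_cr = 7.92 mm; since the bare radius (5.4 mm) is below r_cr, adding a thin layer of insulation will *increase* heat loss.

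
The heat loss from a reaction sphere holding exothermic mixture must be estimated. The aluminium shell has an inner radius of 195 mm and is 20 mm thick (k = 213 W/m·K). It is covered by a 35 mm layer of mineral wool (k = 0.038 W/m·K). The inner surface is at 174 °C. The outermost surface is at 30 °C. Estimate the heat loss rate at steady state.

Radial (spherical) resistances in series:
R_aluminium shell = (1/0.195 − 1/0.215)/(4π×213) = 1.782×10^-4 K/W
R_mineral wool = (1/0.215 − 1/0.25)/(4π×0.038) = 1.364 K/W
R_total = 1.364 K/W
Q = ΔT/R_total = 144/1.364

Q ≈ 106 W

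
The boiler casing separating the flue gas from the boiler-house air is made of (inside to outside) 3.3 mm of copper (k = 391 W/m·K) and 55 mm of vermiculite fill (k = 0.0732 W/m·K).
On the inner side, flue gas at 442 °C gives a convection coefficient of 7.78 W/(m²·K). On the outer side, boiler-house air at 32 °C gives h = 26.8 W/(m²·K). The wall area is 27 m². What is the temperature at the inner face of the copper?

T ≈ 385 °C

Series thermal resistances:
R_inner film = 1/(h_i·A) = 1/(7.78×27) = 0.004761 K/W
R_copper = L/(kA) = 0.0033/(391×27) = 3.126×10^-7 K/W
R_vermiculite fill = L/(kA) = 0.055/(0.0732×27) = 0.02783 K/W
R_outer film = 1/(h_o·A) = 1/(26.8×27) = 0.001382 K/W
R_total = 0.03397 K/W;  Q = ΔT/R_total = 410/0.03397 = 12070 W
T_interface = T_inner − Q·ΣR(inner→interface) = 442 − 12100×0.004761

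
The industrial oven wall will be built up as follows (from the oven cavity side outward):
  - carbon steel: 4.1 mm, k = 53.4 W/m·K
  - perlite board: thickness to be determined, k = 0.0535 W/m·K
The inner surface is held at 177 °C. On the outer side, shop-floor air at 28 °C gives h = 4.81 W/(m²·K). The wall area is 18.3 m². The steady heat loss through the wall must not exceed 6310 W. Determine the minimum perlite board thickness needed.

L ≈ 12 mm

Series thermal resistances:
R_carbon steel = L/(kA) = 0.0041/(53.4×18.3) = 4.196×10^-6 K/W
R_outer film = 1/(h_o·A) = 1/(4.81×18.3) = 0.01136 K/W
Sum of the known resistances R_other = 0.01136 K/W
Required total resistance R_tot = ΔT/Q_allow = 149/6310 = 0.02361 K/W
R_perlite board = R_tot − R_other = 0.01225 K/W
L = R·k·A = 0.01225×0.0535×18.3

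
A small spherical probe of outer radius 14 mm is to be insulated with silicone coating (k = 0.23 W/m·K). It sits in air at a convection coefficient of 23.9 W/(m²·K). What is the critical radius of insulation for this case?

r_cr ≈ 19.2 mm

For a sphere r_cr = 2k/h = 2×0.23/23.9
r_cr = 19.2 mm; since the bare radius (14 mm) is below r_cr, adding a thin layer of insulation will *increase* heat loss.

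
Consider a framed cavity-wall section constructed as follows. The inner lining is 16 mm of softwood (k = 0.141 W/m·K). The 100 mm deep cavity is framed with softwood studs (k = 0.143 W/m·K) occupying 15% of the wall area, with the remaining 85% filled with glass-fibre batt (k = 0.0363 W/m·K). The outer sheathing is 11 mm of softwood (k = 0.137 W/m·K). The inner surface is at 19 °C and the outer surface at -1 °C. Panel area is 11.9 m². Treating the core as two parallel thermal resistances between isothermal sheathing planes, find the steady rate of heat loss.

Q ≈ 113 W

Sheathing layers in series; stud and cavity paths in parallel between them.
R_inner = 0.016/(0.141×11.9) = 0.009536 K/W
R_stud  = 0.1/(0.143×0.15×11.9) = 0.3918 K/W
R_cav   = 0.1/(0.0363×0.85×11.9) = 0.2724 K/W
1/R_core = 1/R_stud + 1/R_cav → R_core = 0.1607 K/W
R_outer = 0.011/(0.137×11.9) = 0.006747 K/W
R_total = 0.1769 K/W
Q = ΔT/R_total = 20/0.1769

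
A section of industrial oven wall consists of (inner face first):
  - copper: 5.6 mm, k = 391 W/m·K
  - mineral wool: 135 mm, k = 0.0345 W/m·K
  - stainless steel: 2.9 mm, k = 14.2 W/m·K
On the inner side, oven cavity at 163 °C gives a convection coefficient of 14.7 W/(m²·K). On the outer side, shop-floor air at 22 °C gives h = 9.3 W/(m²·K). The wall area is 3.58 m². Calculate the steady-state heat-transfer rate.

Treating each layer as a thermal resistance in series:
R_inner film = 1/(h_i·A) = 1/(14.7×3.58) = 0.019 K/W
R_copper = L/(kA) = 0.0056/(391×3.58) = 4.001×10^-6 K/W
R_mineral wool = L/(kA) = 0.135/(0.0345×3.58) = 1.093 K/W
R_stainless steel = L/(kA) = 0.0029/(14.2×3.58) = 5.705×10^-5 K/W
R_outer film = 1/(h_o·A) = 1/(9.3×3.58) = 0.03004 K/W
R_total = 1.142 K/W
Q = ΔT / R_total = 141 / 1.142

Q ≈ 123 W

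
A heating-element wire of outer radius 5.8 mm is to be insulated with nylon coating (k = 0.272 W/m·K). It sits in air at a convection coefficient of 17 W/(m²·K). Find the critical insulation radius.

For a cylinder r_cr = k/h = 0.272/17
r_cr = 16 mm; since the bare radius (5.8 mm) is below r_cr, adding a thin layer of insulation will *increase* heat loss.

r_cr ≈ 16 mm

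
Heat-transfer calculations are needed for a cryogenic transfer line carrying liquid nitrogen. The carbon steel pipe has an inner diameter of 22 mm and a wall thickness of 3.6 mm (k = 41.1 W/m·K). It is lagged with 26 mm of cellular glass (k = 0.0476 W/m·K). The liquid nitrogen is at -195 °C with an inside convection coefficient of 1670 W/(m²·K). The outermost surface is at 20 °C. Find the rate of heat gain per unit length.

Treating each annulus and film as a series resistance:
R_inner film = 1/(h_i·2πr₁L) = 1/(1670×2π×0.011×1) = 0.008664 K/W
R_carbon steel pipe wall = ln(14.6/11)/(2π×41.1×1) = 0.001096 K/W
R_cellular glass = ln(40.6/14.6)/(2π×0.0476×1) = 3.42 K/W
R_total = 3.429 K/W
Q = ΔT/R_total = 215/3.429

q′ ≈ 62.7 W/m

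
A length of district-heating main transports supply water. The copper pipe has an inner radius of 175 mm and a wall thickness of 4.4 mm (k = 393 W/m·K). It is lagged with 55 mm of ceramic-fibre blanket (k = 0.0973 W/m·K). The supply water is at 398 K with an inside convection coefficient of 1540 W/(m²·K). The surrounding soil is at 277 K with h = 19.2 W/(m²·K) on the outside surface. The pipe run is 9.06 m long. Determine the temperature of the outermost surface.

Treating each annulus and film as a series resistance:
R_inner film = 1/(h_i·2πr₁L) = 1/(1540×2π×0.175×9.06) = 6.518×10^-5 K/W
R_copper pipe wall = ln(179.4/175)/(2π×393×9.06) = 1.11×10^-6 K/W
R_ceramic-fibre blanket = ln(234.4/179.4)/(2π×0.0973×9.06) = 0.04828 K/W
R_outer film = 1/(h_o·2πr_oL) = 1/(19.2×2π×0.2344×9.06) = 0.003903 K/W
R_total = 0.05225 K/W
Q = ΔT/R_total = 121/0.05225
Q = 2320 W
T_interface = T_inner − Q·ΣR(inner→interface) = 398 − 2320×0.04835

T ≈ 286 K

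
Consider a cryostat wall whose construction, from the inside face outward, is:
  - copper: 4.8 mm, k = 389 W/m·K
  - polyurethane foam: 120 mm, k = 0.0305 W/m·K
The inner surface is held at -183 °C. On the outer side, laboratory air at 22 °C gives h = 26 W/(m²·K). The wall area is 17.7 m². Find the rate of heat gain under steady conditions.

Q ≈ 913 W

Using the resistance-network approach (series):
R_copper = L/(kA) = 0.0048/(389×17.7) = 6.971×10^-7 K/W
R_polyurethane foam = L/(kA) = 0.12/(0.0305×17.7) = 0.2223 K/W
R_outer film = 1/(h_o·A) = 1/(26×17.7) = 0.002173 K/W
R_total = 0.2245 K/W
Q = ΔT / R_total = 205 / 0.2245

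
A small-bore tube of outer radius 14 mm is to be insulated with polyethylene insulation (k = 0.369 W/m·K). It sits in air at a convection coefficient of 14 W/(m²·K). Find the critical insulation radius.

For a cylinder r_cr = k/h = 0.369/14
r_cr = 26.4 mm; since the bare radius (14 mm) is below r_cr, adding a thin layer of insulation will *increase* heat loss.

r_cr ≈ 26.4 mm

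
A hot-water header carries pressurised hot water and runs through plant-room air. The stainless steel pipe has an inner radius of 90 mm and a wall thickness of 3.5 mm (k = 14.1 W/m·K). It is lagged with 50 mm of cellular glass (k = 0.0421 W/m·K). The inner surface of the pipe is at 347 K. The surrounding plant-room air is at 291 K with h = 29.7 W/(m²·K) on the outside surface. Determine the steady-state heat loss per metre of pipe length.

q′ ≈ 33.8 W/m

Treating each annulus and film as a series resistance:
R_stainless steel pipe wall = ln(93.5/90)/(2π×14.1×1) = 4.306×10^-4 K/W
R_cellular glass = ln(143.5/93.5)/(2π×0.0421×1) = 1.619 K/W
R_outer film = 1/(h_o·2πr_oL) = 1/(29.7×2π×0.1435×1) = 0.03734 K/W
R_total = 1.657 K/W
Q = ΔT/R_total = 56/1.657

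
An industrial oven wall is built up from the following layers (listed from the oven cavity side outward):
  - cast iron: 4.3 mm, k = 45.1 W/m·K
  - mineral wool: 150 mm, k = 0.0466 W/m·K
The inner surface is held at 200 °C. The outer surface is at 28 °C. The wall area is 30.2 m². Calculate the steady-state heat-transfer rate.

Series thermal resistances:
R_cast iron = L/(kA) = 0.0043/(45.1×30.2) = 3.157×10^-6 K/W
R_mineral wool = L/(kA) = 0.15/(0.0466×30.2) = 0.1066 K/W
R_total = 0.1066 K/W
Q = ΔT / R_total = 172 / 0.1066

Q ≈ 1610 W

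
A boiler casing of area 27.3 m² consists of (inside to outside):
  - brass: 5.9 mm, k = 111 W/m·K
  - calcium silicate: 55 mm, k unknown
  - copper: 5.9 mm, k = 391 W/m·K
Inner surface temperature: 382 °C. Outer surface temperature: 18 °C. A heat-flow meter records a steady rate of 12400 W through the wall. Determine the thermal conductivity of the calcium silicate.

k ≈ 0.0686 W/(m·K)

Model the wall as resistances in series:
R_brass = L/(kA) = 0.0059/(111×27.3) = 1.947×10^-6 K/W
R_copper = L/(kA) = 0.0059/(391×27.3) = 5.527×10^-7 K/W
Sum of known resistances R_other = 2.5×10^-6 K/W
Total R = ΔT/Q = 364/12400 = 0.02935 K/W
R_calcium silicate = R_total − R_other = 0.02935 K/W
k = L/(R·A) = 0.055/(0.02935×27.3)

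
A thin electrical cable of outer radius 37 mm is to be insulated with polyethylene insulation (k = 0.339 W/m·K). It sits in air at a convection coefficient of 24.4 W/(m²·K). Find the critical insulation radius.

r_cr ≈ 13.9 mm

For a cylinder r_cr = k/h = 0.339/24.4
r_cr = 13.9 mm; since the bare radius (37 mm) is above r_cr, any added insulation will reduce heat loss.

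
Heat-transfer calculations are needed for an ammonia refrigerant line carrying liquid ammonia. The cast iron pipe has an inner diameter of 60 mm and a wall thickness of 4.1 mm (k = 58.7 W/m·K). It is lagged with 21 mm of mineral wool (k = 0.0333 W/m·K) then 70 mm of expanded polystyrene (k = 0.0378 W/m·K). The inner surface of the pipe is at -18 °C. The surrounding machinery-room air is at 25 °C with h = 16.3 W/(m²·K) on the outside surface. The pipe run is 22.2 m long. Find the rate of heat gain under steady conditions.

Cylindrical conduction, so R = ln(r₂/r₁)/(2πkL) per layer, in series:
R_cast iron pipe wall = ln(34.1/30)/(2π×58.7×22.2) = 1.565×10^-5 K/W
R_mineral wool = ln(55.1/34.1)/(2π×0.0333×22.2) = 0.1033 K/W
R_expanded polystyrene = ln(125.1/55.1)/(2π×0.0378×22.2) = 0.1555 K/W
R_outer film = 1/(h_o·2πr_oL) = 1/(16.3×2π×0.1251×22.2) = 0.003516 K/W
R_total = 0.2624 K/W
Q = ΔT/R_total = 43/0.2624

Q ≈ 164 W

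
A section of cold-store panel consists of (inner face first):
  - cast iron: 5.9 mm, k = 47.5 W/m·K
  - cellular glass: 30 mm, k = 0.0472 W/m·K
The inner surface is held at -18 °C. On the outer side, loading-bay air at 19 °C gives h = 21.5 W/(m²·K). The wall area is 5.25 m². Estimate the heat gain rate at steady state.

Q ≈ 285 W

Using the resistance-network approach (series):
R_cast iron = L/(kA) = 0.0059/(47.5×5.25) = 2.366×10^-5 K/W
R_cellular glass = L/(kA) = 0.03/(0.0472×5.25) = 0.1211 K/W
R_outer film = 1/(h_o·A) = 1/(21.5×5.25) = 0.008859 K/W
R_total = 0.1299 K/W
Q = ΔT / R_total = 37 / 0.1299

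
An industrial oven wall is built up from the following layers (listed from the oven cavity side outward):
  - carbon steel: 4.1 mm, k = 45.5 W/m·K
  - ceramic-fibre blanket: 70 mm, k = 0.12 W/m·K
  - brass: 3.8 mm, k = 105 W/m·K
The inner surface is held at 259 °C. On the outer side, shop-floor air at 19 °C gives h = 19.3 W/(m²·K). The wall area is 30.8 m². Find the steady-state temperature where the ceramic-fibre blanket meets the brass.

T ≈ 38.6 °C

Series thermal resistances:
R_carbon steel = L/(kA) = 0.0041/(45.5×30.8) = 2.926×10^-6 K/W
R_ceramic-fibre blanket = L/(kA) = 0.07/(0.12×30.8) = 0.01894 K/W
R_brass = L/(kA) = 0.0038/(105×30.8) = 1.175×10^-6 K/W
R_outer film = 1/(h_o·A) = 1/(19.3×30.8) = 0.001682 K/W
R_total = 0.02063 K/W;  Q = ΔT/R_total = 240/0.02063 = 11640 W
T_interface = T_inner − Q·ΣR(inner→interface) = 259 − 11600×0.01894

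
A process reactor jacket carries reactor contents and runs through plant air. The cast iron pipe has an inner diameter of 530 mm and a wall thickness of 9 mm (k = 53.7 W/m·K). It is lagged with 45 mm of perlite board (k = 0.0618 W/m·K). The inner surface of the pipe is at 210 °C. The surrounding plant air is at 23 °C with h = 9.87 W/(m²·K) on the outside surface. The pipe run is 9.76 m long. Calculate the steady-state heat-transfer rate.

Q ≈ 4130 W

Cylindrical conduction, so R = ln(r₂/r₁)/(2πkL) per layer, in series:
R_cast iron pipe wall = ln(274/265)/(2π×53.7×9.76) = 1.014×10^-5 K/W
R_perlite board = ln(319/274)/(2π×0.0618×9.76) = 0.04012 K/W
R_outer film = 1/(h_o·2πr_oL) = 1/(9.87×2π×0.319×9.76) = 0.005179 K/W
R_total = 0.04531 K/W
Q = ΔT/R_total = 187/0.04531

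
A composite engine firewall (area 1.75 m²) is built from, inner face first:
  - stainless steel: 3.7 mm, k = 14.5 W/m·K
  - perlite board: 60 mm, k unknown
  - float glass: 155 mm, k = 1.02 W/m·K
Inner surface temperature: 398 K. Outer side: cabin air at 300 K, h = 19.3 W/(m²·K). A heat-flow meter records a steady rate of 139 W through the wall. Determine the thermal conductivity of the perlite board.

k ≈ 0.0583 W/(m·K)

Thermal resistances in series:
R_stainless steel = L/(kA) = 0.0037/(14.5×1.75) = 1.458×10^-4 K/W
R_float glass = L/(kA) = 0.155/(1.02×1.75) = 0.08683 K/W
R_outer film = 1/(h_o·A) = 1/(19.3×1.75) = 0.02961 K/W
Sum of known resistances R_other = 0.1166 K/W
Total R = ΔT/Q = 98/139 = 0.705 K/W
R_perlite board = R_total − R_other = 0.5884 K/W
k = L/(R·A) = 0.06/(0.5884×1.75)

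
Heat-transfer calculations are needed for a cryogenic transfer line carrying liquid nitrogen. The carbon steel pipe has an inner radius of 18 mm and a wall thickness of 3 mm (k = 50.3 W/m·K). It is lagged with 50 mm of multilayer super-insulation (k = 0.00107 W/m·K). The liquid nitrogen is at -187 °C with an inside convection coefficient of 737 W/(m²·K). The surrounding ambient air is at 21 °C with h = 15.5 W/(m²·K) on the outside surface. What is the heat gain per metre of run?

q′ ≈ 1.15 W/m

Radial resistances (cylindrical: R_cond = ln(r_o/r_i)/(2πkL), R_conv = 1/(h·2πrL)):
R_inner film = 1/(h_i·2πr₁L) = 1/(737×2π×0.018×1) = 0.012 K/W
R_carbon steel pipe wall = ln(21/18)/(2π×50.3×1) = 4.878×10^-4 K/W
R_multilayer super-insulation = ln(71/21)/(2π×0.00107×1) = 181.2 K/W
R_outer film = 1/(h_o·2πr_oL) = 1/(15.5×2π×0.071×1) = 0.1446 K/W
R_total = 181.3 K/W
Q = ΔT/R_total = 208/181.3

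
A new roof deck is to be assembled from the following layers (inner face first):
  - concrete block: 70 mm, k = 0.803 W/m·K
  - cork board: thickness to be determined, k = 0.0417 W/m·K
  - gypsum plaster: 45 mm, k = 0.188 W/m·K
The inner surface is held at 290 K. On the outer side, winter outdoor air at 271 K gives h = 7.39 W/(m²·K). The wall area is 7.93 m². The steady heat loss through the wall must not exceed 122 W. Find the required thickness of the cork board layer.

L ≈ 32.2 mm

Thermal resistances in series:
R_concrete block = L/(kA) = 0.07/(0.803×7.93) = 0.01099 K/W
R_gypsum plaster = L/(kA) = 0.045/(0.188×7.93) = 0.03018 K/W
R_outer film = 1/(h_o·A) = 1/(7.39×7.93) = 0.01706 K/W
Sum of the known resistances R_other = 0.05824 K/W
Required total resistance R_tot = ΔT/Q_allow = 19/122 = 0.1557 K/W
R_cork board = R_tot − R_other = 0.0975 K/W
L = R·k·A = 0.0975×0.0417×7.93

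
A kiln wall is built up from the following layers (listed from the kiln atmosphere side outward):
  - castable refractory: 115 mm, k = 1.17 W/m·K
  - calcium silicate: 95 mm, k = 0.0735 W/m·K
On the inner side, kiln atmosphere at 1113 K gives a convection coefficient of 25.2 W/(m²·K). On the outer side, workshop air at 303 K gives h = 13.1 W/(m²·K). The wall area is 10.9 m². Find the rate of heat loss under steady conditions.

Treating each layer as a thermal resistance in series:
R_inner film = 1/(h_i·A) = 1/(25.2×10.9) = 0.003641 K/W
R_castable refractory = L/(kA) = 0.115/(1.17×10.9) = 0.009017 K/W
R_calcium silicate = L/(kA) = 0.095/(0.0735×10.9) = 0.1186 K/W
R_outer film = 1/(h_o·A) = 1/(13.1×10.9) = 0.007003 K/W
R_total = 0.1382 K/W
Q = ΔT / R_total = 810 / 0.1382

Q ≈ 5860 W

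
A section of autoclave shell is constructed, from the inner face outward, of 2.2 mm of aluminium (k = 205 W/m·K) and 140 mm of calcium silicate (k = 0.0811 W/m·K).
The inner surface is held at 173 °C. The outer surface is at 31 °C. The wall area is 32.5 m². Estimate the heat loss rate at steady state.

Q ≈ 2670 W

Using the resistance-network approach (series):
R_aluminium = L/(kA) = 0.0022/(205×32.5) = 3.302×10^-7 K/W
R_calcium silicate = L/(kA) = 0.14/(0.0811×32.5) = 0.05312 K/W
R_total = 0.05312 K/W
Q = ΔT / R_total = 142 / 0.05312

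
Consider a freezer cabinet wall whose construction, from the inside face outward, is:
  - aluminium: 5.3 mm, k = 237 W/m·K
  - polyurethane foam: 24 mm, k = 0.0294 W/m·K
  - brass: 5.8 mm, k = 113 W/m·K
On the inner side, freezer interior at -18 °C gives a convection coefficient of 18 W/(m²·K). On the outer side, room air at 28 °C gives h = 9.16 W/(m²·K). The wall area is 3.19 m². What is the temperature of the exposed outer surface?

Using the resistance-network approach (series):
R_inner film = 1/(h_i·A) = 1/(18×3.19) = 0.01742 K/W
R_aluminium = L/(kA) = 0.0053/(237×3.19) = 7.01×10^-6 K/W
R_polyurethane foam = L/(kA) = 0.024/(0.0294×3.19) = 0.2559 K/W
R_brass = L/(kA) = 0.0058/(113×3.19) = 1.609×10^-5 K/W
R_outer film = 1/(h_o·A) = 1/(9.16×3.19) = 0.03422 K/W
R_total = 0.3076 K/W;  Q = ΔT/R_total = 46/0.3076 = 149.6 W
T_interface = T_inner + Q·ΣR(inner→interface) = -18 + 150×0.2733

T ≈ 22.9 °C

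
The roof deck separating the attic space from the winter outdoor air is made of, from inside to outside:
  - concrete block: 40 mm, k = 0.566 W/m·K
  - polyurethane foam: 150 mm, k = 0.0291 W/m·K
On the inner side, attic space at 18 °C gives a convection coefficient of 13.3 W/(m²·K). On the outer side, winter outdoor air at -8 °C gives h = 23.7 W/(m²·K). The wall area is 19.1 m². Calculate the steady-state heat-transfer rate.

Thermal resistances in series:
R_inner film = 1/(h_i·A) = 1/(13.3×19.1) = 0.003937 K/W
R_concrete block = L/(kA) = 0.04/(0.566×19.1) = 0.0037 K/W
R_polyurethane foam = L/(kA) = 0.15/(0.0291×19.1) = 0.2699 K/W
R_outer film = 1/(h_o·A) = 1/(23.7×19.1) = 0.002209 K/W
R_total = 0.2797 K/W
Q = ΔT / R_total = 26 / 0.2797

Q ≈ 92.9 W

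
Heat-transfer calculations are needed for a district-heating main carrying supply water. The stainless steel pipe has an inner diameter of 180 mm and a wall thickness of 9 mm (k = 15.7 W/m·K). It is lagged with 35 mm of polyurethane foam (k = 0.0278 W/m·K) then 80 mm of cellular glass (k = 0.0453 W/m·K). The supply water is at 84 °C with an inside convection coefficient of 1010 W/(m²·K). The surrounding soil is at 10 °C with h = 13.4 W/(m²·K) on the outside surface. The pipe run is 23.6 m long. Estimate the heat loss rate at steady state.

Radial resistances (cylindrical: R_cond = ln(r_o/r_i)/(2πkL), R_conv = 1/(h·2πrL)):
R_inner film = 1/(h_i·2πr₁L) = 1/(1010×2π×0.09×23.6) = 7.419×10^-5 K/W
R_stainless steel pipe wall = ln(99/90)/(2π×15.7×23.6) = 4.094×10^-5 K/W
R_polyurethane foam = ln(134/99)/(2π×0.0278×23.6) = 0.07344 K/W
R_cellular glass = ln(214/134)/(2π×0.0453×23.6) = 0.06969 K/W
R_outer film = 1/(h_o·2πr_oL) = 1/(13.4×2π×0.214×23.6) = 0.002352 K/W
R_total = 0.1456 K/W
Q = ΔT/R_total = 74/0.1456

Q ≈ 508 W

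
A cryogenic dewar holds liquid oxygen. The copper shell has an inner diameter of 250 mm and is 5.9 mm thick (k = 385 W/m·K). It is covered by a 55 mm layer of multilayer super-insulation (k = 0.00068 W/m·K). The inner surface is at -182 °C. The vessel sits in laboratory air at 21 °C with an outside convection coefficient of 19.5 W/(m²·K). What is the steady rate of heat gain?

Spherical conduction: R = (1/r_in − 1/r_out)/(4πk) per layer; series-sum.
R_copper shell = (1/0.125 − 1/0.1309)/(4π×385) = 7.453×10^-5 K/W
R_multilayer super-insulation = (1/0.1309 − 1/0.1859)/(4π×0.00068) = 264.5 K/W
R_outer film = 1/(h·4πr_o²) = 1/(19.5×4π×0.1859²) = 0.1181 K/W
R_total = 264.6 K/W
Q = ΔT/R_total = 203/264.6

Q ≈ 0.767 W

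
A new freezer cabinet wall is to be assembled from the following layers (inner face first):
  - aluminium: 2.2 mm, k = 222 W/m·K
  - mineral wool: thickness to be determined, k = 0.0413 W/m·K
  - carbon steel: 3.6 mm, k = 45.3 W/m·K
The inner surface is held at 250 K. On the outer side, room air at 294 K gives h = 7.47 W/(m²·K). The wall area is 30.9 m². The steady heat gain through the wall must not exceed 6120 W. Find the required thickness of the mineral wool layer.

Treating each layer as a thermal resistance in series:
R_aluminium = L/(kA) = 0.0022/(222×30.9) = 3.207×10^-7 K/W
R_carbon steel = L/(kA) = 0.0036/(45.3×30.9) = 2.572×10^-6 K/W
R_outer film = 1/(h_o·A) = 1/(7.47×30.9) = 0.004332 K/W
Sum of the known resistances R_other = 0.004335 K/W
Required total resistance R_tot = ΔT/Q_allow = 44/6120 = 0.00719 K/W
R_mineral wool = R_tot − R_other = 0.002854 K/W
L = R·k·A = 0.002854×0.0413×30.9

L ≈ 3.64 mm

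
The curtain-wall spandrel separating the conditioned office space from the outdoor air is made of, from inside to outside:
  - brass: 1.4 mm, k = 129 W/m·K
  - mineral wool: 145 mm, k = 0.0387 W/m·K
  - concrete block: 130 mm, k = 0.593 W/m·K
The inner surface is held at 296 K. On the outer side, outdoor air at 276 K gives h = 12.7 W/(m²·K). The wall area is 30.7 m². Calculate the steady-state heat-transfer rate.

Series thermal resistances:
R_brass = L/(kA) = 0.0014/(129×30.7) = 3.535×10^-7 K/W
R_mineral wool = L/(kA) = 0.145/(0.0387×30.7) = 0.122 K/W
R_concrete block = L/(kA) = 0.13/(0.593×30.7) = 0.007141 K/W
R_outer film = 1/(h_o·A) = 1/(12.7×30.7) = 0.002565 K/W
R_total = 0.1318 K/W
Q = ΔT / R_total = 20 / 0.1318

Q ≈ 152 W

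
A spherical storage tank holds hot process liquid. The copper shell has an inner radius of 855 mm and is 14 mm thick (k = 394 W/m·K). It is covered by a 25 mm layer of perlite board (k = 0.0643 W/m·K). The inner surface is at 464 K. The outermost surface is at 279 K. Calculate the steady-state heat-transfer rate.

Q ≈ 4640 W

Spherical conduction: R = (1/r_in − 1/r_out)/(4πk) per layer; series-sum.
R_copper shell = (1/0.855 − 1/0.869)/(4π×394) = 3.806×10^-6 K/W
R_perlite board = (1/0.869 − 1/0.894)/(4π×0.0643) = 0.03983 K/W
R_total = 0.03983 K/W
Q = ΔT/R_total = 185/0.03983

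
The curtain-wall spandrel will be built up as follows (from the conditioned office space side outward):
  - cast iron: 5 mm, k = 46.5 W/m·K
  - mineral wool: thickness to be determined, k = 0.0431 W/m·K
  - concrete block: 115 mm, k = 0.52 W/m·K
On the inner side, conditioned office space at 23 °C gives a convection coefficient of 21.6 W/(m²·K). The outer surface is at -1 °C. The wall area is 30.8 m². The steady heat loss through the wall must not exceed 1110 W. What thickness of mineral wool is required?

Thermal resistances in series:
R_inner film = 1/(h_i·A) = 1/(21.6×30.8) = 0.001503 K/W
R_cast iron = L/(kA) = 0.005/(46.5×30.8) = 3.491×10^-6 K/W
R_concrete block = L/(kA) = 0.115/(0.52×30.8) = 0.00718 K/W
Sum of the known resistances R_other = 0.008687 K/W
Required total resistance R_tot = ΔT/Q_allow = 24/1110 = 0.02162 K/W
R_mineral wool = R_tot − R_other = 0.01293 K/W
L = R·k·A = 0.01293×0.0431×30.8

L ≈ 17.2 mm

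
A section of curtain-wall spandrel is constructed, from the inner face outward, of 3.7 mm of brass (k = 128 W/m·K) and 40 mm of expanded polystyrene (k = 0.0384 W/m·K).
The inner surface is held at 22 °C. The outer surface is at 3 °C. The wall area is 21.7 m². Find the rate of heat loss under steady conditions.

Q ≈ 396 W

Thermal resistances in series:
R_brass = L/(kA) = 0.0037/(128×21.7) = 1.332×10^-6 K/W
R_expanded polystyrene = L/(kA) = 0.04/(0.0384×21.7) = 0.048 K/W
R_total = 0.048 K/W
Q = ΔT / R_total = 19 / 0.048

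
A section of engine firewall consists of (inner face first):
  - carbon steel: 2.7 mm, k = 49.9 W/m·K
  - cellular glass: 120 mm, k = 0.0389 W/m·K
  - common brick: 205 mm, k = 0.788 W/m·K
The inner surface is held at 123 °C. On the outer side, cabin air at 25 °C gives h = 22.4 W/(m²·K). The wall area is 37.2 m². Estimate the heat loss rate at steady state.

Q ≈ 1080 W

Thermal resistances in series:
R_carbon steel = L/(kA) = 0.0027/(49.9×37.2) = 1.455×10^-6 K/W
R_cellular glass = L/(kA) = 0.12/(0.0389×37.2) = 0.08293 K/W
R_common brick = L/(kA) = 0.205/(0.788×37.2) = 0.006993 K/W
R_outer film = 1/(h_o·A) = 1/(22.4×37.2) = 0.0012 K/W
R_total = 0.09112 K/W
Q = ΔT / R_total = 98 / 0.09112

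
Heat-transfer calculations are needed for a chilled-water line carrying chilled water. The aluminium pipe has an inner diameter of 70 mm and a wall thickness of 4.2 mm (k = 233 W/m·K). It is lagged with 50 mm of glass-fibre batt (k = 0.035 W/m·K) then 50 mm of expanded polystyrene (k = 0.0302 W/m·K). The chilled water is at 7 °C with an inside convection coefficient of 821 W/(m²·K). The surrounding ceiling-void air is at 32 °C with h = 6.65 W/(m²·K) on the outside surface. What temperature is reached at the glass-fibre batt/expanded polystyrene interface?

Treating each annulus and film as a series resistance:
R_inner film = 1/(h_i·2πr₁L) = 1/(821×2π×0.035×1) = 0.005539 K/W
R_aluminium pipe wall = ln(39.2/35)/(2π×233×1) = 7.741×10^-5 K/W
R_glass-fibre batt = ln(89.2/39.2)/(2π×0.035×1) = 3.739 K/W
R_expanded polystyrene = ln(139.2/89.2)/(2π×0.0302×1) = 2.345 K/W
R_outer film = 1/(h_o·2πr_oL) = 1/(6.65×2π×0.1392×1) = 0.1719 K/W
R_total = 6.262 K/W
Q = ΔT/R_total = 25/6.262
Q = 3.99 W/m
T_interface = T_inner + Q·ΣR(inner→interface) = 7 + 3.99×3.744

T ≈ 21.9 °C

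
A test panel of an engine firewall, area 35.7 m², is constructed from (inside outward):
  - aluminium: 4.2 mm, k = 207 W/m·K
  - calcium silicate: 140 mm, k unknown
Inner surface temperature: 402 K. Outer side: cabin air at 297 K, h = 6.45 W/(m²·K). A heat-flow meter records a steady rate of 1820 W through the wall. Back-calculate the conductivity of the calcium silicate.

Using the resistance-network approach (series):
R_aluminium = L/(kA) = 0.0042/(207×35.7) = 5.683×10^-7 K/W
R_outer film = 1/(h_o·A) = 1/(6.45×35.7) = 0.004343 K/W
Sum of known resistances R_other = 0.004343 K/W
Total R = ΔT/Q = 105/1820 = 0.05769 K/W
R_calcium silicate = R_total − R_other = 0.05335 K/W
k = L/(R·A) = 0.14/(0.05335×35.7)

k ≈ 0.0735 W/(m·K)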